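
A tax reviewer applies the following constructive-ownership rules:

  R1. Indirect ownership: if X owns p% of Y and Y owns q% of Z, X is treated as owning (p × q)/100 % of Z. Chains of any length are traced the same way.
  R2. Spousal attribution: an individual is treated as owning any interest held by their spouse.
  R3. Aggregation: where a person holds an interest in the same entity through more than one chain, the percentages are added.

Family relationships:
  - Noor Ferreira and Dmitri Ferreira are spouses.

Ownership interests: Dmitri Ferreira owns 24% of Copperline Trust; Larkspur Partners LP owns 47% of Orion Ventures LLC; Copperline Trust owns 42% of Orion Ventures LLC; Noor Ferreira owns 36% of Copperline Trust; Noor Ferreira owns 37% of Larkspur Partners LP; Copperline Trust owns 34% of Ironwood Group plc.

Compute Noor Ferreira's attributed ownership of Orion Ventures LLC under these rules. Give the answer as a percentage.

42.59%

By spousal attribution (R2), Noor Ferreira is treated as also owning Dmitri Ferreira's interest in Copperline Trust, giving 36% + 24% = 60%.
Chain via Larkspur Partners LP (R1): 37% × 47% = 17.39% of Orion Ventures LLC.
Chain via Copperline Trust (R1): 60% × 42% = 25.2% of Orion Ventures LLC.
Aggregating (R3): 17.39% + 25.2% = 42.59%.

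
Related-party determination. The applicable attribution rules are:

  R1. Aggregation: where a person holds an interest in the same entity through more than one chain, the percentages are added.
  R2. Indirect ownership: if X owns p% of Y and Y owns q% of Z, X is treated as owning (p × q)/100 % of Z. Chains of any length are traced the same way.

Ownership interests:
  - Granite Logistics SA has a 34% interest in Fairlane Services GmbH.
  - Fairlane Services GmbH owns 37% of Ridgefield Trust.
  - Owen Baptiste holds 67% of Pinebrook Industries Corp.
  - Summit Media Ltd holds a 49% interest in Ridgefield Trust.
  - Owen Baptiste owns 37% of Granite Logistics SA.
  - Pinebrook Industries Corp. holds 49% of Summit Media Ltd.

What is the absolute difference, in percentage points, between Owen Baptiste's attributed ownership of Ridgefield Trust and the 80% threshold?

Chain via Granite Logistics SA → Fairlane Services GmbH (R2): 37% × 34% × 37% = 4.6546% of Ridgefield Trust.
Chain via Pinebrook Industries Corp. → Summit Media Ltd (R2): 67% × 49% × 49% = 16.0867% of Ridgefield Trust.
Aggregating (R1): 4.6546% + 16.0867% = 20.7413%.
20.7413% falls short of the 80% threshold by 59.2587 percentage points.

59.2587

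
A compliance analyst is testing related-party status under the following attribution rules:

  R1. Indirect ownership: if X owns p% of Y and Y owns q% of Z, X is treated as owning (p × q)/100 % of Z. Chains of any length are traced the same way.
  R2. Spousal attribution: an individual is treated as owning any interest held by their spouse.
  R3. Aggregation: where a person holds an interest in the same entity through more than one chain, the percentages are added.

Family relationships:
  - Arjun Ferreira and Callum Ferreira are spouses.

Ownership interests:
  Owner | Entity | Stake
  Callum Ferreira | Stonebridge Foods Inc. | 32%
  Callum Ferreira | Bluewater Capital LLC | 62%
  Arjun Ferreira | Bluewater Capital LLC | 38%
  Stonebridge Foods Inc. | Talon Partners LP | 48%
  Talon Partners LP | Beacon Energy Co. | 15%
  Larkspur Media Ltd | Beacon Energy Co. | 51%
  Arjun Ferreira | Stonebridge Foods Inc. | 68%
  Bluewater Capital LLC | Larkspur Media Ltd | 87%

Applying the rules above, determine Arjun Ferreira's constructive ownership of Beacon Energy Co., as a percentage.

51.57%

By spousal attribution (R2), Arjun Ferreira is treated as also owning Callum Ferreira's interest in Bluewater Capital LLC, giving 38% + 62% = 100%.
By spousal attribution (R2), Arjun Ferreira is treated as also owning Callum Ferreira's interest in Stonebridge Foods Inc, giving 68% + 32% = 100%.
Chain via Bluewater Capital LLC → Larkspur Media Ltd (R1): 100% × 87% × 51% = 44.37% of Beacon Energy Co.
Chain via Stonebridge Foods Inc. → Talon Partners LP (R1): 100% × 48% × 15% = 7.2% of Beacon Energy Co.
Aggregating (R3): 44.37% + 7.2% = 51.57%.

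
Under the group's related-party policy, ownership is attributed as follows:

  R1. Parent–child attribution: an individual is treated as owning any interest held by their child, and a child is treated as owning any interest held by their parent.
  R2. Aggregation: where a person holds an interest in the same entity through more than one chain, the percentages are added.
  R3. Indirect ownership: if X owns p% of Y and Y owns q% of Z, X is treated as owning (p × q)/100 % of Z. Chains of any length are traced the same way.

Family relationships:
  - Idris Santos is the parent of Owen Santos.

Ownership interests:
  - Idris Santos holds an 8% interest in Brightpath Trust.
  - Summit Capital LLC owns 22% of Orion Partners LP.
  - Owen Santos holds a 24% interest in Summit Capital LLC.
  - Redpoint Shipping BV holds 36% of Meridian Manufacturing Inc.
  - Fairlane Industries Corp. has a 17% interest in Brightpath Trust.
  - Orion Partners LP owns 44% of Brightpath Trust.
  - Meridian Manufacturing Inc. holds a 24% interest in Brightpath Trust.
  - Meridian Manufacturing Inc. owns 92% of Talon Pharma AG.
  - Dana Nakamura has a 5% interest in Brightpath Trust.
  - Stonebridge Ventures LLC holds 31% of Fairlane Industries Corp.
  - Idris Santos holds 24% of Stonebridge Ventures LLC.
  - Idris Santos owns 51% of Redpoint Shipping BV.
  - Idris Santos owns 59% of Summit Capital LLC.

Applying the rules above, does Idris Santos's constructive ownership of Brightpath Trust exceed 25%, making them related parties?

No

By parent–child attribution (R1), Idris Santos is treated as also owning Owen Santos's interest in Summit Capital LLC, giving 59% + 24% = 83%.
Chain via Stonebridge Ventures LLC → Fairlane Industries Corp. (R3): 24% × 31% × 17% = 1.2648% of Brightpath Trust.
Chain via Redpoint Shipping BV → Meridian Manufacturing Inc. (R3): 51% × 36% × 24% = 4.4064% of Brightpath Trust.
Chain via Summit Capital LLC → Orion Partners LP (R3): 83% × 22% × 44% = 8.0344% of Brightpath Trust.
Direct interest in Brightpath Trust: 8%.
Aggregating (R2): 1.2648% + 4.4064% + 8.0344% + 8% = 21.7056%.
21.7056% does not exceed the 25% threshold, so Idris is not a related party to Brightpath Trust.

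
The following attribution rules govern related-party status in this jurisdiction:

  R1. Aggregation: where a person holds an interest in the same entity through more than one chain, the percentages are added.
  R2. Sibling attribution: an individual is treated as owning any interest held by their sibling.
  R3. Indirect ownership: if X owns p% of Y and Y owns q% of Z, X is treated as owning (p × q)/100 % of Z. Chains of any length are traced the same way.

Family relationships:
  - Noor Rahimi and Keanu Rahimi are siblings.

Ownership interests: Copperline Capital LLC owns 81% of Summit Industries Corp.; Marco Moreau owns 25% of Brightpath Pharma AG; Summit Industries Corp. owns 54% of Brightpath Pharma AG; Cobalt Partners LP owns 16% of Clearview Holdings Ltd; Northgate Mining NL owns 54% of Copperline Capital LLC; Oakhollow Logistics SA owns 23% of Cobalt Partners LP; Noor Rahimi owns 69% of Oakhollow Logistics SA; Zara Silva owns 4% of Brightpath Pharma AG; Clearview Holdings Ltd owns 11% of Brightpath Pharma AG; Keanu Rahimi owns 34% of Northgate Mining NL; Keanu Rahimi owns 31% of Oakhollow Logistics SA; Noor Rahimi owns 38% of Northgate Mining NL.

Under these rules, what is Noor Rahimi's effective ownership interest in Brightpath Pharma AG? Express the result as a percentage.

17.410912%

By sibling attribution (R2), Noor Rahimi is treated as also owning Keanu Rahimi's interest in Oakhollow Logistics SA, giving 69% + 31% = 100%.
By sibling attribution (R2), Noor Rahimi is treated as also owning Keanu Rahimi's interest in Northgate Mining NL, giving 38% + 34% = 72%.
Chain via Oakhollow Logistics SA → Cobalt Partners LP → Clearview Holdings Ltd (R3): 100% × 23% × 16% × 11% = 0.4048% of Brightpath Pharma AG.
Chain via Northgate Mining NL → Copperline Capital LLC → Summit Industries Corp. (R3): 72% × 54% × 81% × 54% = 17.006112% of Brightpath Pharma AG.
Aggregating (R1): 0.4048% + 17.006112% = 17.410912%.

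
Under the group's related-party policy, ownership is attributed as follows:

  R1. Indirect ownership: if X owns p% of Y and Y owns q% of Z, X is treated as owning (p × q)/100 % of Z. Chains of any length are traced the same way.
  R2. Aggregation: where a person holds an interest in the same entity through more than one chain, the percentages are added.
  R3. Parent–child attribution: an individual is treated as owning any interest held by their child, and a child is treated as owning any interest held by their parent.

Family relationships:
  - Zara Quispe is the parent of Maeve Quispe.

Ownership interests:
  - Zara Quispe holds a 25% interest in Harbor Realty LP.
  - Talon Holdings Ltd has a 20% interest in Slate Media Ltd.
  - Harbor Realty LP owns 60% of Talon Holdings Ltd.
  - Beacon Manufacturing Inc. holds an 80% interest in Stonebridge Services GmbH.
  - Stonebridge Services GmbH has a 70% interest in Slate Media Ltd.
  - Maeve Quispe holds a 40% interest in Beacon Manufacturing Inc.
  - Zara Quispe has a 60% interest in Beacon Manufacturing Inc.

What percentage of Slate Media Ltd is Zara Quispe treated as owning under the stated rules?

By parent–child attribution (R3), Zara Quispe is treated as also owning Maeve Quispe's interest in Beacon Manufacturing Inc, giving 60% + 40% = 100%.
Chain via Harbor Realty LP → Talon Holdings Ltd (R1): 25% × 60% × 20% = 3% of Slate Media Ltd.
Chain via Beacon Manufacturing Inc. → Stonebridge Services GmbH (R1): 100% × 80% × 70% = 56% of Slate Media Ltd.
Aggregating (R2): 3% + 56% = 59%.

59%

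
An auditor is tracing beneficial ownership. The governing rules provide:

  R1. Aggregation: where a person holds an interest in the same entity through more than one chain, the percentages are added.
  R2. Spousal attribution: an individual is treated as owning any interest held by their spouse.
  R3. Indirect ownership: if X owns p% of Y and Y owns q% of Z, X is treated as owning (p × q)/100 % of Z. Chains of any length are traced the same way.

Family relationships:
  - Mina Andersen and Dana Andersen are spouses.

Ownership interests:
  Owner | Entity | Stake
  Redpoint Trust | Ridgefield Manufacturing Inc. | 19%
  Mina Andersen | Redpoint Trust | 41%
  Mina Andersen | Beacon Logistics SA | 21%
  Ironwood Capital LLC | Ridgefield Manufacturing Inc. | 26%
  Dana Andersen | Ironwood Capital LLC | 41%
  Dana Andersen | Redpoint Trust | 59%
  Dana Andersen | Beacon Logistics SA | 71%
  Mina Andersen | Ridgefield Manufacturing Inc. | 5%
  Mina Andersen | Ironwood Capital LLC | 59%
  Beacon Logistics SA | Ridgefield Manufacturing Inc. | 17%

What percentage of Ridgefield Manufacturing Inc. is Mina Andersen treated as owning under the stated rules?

By spousal attribution (R2), Mina Andersen is treated as also owning Dana Andersen's interest in Beacon Logistics SA, giving 21% + 71% = 92%.
By spousal attribution (R2), Mina Andersen is treated as also owning Dana Andersen's interest in Redpoint Trust, giving 41% + 59% = 100%.
By spousal attribution (R2), Mina Andersen is treated as also owning Dana Andersen's interest in Ironwood Capital LLC, giving 59% + 41% = 100%.
Chain via Beacon Logistics SA (R3): 92% × 17% = 15.64% of Ridgefield Manufacturing Inc.
Chain via Redpoint Trust (R3): 100% × 19% = 19% of Ridgefield Manufacturing Inc.
Chain via Ironwood Capital LLC (R3): 100% × 26% = 26% of Ridgefield Manufacturing Inc.
Direct interest in Ridgefield Manufacturing Inc: 5%.
Aggregating (R1): 15.64% + 19% + 26% + 5% = 65.64%.

65.64%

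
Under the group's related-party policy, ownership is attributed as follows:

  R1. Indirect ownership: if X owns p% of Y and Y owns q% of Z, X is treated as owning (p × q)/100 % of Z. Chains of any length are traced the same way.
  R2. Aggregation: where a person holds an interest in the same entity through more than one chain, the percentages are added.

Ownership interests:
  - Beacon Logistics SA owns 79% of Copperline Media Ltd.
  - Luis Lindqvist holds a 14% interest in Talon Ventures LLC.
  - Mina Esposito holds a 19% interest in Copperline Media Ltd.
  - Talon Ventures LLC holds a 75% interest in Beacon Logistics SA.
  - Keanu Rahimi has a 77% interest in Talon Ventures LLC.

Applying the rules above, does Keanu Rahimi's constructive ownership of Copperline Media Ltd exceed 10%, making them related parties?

Yes

Chain via Talon Ventures LLC → Beacon Logistics SA (R1): 77% × 75% × 79% = 45.6225% of Copperline Media Ltd.
45.6225% exceeds the 10% threshold, so Keanu is a related party to Copperline Media Ltd.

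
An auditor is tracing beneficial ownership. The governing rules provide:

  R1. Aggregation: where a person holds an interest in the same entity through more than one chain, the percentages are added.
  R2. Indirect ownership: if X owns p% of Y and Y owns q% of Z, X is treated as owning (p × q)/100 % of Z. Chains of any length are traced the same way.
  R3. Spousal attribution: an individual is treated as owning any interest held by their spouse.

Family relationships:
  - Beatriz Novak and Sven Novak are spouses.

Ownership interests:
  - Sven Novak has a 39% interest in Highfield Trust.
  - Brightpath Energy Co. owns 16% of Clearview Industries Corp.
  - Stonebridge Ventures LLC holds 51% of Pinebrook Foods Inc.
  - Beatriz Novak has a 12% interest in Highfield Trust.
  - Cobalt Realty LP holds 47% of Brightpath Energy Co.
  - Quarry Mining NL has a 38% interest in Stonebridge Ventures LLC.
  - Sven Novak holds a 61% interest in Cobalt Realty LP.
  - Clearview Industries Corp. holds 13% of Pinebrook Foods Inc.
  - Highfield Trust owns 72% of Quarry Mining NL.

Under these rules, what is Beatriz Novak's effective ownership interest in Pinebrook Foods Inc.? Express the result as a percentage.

7.712672%

By spousal attribution (R3), Beatriz Novak is treated as also owning Sven Novak's interest in Highfield Trust, giving 12% + 39% = 51%.
By spousal attribution (R3), Beatriz Novak is treated as owning Sven Novak's 61% interest in Cobalt Realty LP.
Chain via Highfield Trust → Quarry Mining NL → Stonebridge Ventures LLC (R2): 51% × 72% × 38% × 51% = 7.116336% of Pinebrook Foods Inc.
Chain via Cobalt Realty LP → Brightpath Energy Co. → Clearview Industries Corp. (R2): 61% × 47% × 16% × 13% = 0.596336% of Pinebrook Foods Inc.
Aggregating (R1): 7.116336% + 0.596336% = 7.712672%.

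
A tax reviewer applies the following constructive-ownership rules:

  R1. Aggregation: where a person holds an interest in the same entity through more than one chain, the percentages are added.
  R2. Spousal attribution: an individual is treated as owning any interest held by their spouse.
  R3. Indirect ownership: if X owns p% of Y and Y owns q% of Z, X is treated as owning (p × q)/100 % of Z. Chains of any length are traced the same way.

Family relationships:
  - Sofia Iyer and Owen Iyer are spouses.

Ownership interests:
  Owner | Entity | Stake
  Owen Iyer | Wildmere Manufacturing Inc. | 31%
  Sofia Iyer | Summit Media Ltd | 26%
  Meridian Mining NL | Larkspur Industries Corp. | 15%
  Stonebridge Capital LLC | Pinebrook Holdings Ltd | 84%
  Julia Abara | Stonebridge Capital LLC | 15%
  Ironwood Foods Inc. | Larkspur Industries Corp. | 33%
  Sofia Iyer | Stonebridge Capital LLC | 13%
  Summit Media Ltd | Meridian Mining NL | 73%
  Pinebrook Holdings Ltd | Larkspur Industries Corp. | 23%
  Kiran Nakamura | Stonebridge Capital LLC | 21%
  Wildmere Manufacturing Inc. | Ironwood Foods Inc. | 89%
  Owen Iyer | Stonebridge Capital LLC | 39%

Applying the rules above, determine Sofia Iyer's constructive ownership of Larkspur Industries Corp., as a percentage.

By spousal attribution (R2), Sofia Iyer is treated as also owning Owen Iyer's interest in Stonebridge Capital LLC, giving 13% + 39% = 52%.
By spousal attribution (R2), Sofia Iyer is treated as owning Owen Iyer's 31% interest in Wildmere Manufacturing Inc.
Chain via Stonebridge Capital LLC → Pinebrook Holdings Ltd (R3): 52% × 84% × 23% = 10.0464% of Larkspur Industries Corp.
Chain via Summit Media Ltd → Meridian Mining NL (R3): 26% × 73% × 15% = 2.847% of Larkspur Industries Corp.
Chain via Wildmere Manufacturing Inc. → Ironwood Foods Inc. (R3): 31% × 89% × 33% = 9.1047% of Larkspur Industries Corp.
Aggregating (R1): 10.0464% + 2.847% + 9.1047% = 21.9981%.

21.9981%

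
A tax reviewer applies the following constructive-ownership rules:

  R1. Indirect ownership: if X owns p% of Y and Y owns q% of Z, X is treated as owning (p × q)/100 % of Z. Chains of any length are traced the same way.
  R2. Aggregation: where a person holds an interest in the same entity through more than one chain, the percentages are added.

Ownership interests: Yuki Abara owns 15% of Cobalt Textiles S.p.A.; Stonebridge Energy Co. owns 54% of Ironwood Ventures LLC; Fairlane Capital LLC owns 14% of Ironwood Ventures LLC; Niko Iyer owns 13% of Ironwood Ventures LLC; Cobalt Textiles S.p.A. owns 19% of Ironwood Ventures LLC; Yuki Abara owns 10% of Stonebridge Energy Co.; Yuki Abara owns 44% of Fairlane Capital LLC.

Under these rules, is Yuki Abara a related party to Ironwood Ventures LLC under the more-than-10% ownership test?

Yes

Chain via Stonebridge Energy Co. (R1): 10% × 54% = 5.4% of Ironwood Ventures LLC.
Chain via Fairlane Capital LLC (R1): 44% × 14% = 6.16% of Ironwood Ventures LLC.
Chain via Cobalt Textiles S.p.A. (R1): 15% × 19% = 2.85% of Ironwood Ventures LLC.
Aggregating (R2): 5.4% + 6.16% + 2.85% = 14.41%.
14.41% exceeds the 10% threshold, so Yuki is a related party to Ironwood Ventures LLC.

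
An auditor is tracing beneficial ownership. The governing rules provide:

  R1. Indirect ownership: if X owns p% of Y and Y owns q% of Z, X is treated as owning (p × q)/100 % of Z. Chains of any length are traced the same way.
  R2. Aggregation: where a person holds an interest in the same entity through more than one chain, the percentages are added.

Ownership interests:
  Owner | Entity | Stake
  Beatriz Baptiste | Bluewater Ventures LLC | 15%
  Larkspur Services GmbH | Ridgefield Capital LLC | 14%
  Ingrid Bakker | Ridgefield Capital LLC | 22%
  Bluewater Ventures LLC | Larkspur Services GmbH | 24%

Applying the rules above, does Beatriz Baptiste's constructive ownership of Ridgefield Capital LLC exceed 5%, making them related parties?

Chain via Bluewater Ventures LLC → Larkspur Services GmbH (R1): 15% × 24% × 14% = 0.504% of Ridgefield Capital LLC.
0.504% does not exceed the 5% threshold, so Beatriz is not a related party to Ridgefield Capital LLC.

No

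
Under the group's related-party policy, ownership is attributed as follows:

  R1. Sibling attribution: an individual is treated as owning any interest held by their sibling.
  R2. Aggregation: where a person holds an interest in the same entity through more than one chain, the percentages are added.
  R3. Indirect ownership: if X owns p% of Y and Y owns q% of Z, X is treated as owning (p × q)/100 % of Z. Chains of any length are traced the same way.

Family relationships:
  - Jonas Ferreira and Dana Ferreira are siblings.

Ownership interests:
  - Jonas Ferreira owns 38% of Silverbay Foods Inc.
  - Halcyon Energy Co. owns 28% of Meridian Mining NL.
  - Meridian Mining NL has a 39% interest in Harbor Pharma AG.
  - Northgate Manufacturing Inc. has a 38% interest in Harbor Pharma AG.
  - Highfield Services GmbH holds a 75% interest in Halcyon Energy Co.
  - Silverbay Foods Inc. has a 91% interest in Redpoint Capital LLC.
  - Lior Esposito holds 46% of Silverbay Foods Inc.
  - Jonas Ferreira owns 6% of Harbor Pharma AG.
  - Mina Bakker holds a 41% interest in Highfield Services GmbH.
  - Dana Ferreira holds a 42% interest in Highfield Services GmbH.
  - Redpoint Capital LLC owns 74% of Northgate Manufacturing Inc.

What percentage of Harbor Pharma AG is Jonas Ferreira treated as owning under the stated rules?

19.163696%

By sibling attribution (R1), Jonas Ferreira is treated as owning Dana Ferreira's 42% interest in Highfield Services GmbH.
Chain via Silverbay Foods Inc. → Redpoint Capital LLC → Northgate Manufacturing Inc. (R3): 38% × 91% × 74% × 38% = 9.723896% of Harbor Pharma AG.
Direct interest in Harbor Pharma AG: 6%.
Chain via Highfield Services GmbH → Halcyon Energy Co. → Meridian Mining NL (R3): 42% × 75% × 28% × 39% = 3.4398% of Harbor Pharma AG.
Aggregating (R2): 9.723896% + 6% + 3.4398% = 19.163696%.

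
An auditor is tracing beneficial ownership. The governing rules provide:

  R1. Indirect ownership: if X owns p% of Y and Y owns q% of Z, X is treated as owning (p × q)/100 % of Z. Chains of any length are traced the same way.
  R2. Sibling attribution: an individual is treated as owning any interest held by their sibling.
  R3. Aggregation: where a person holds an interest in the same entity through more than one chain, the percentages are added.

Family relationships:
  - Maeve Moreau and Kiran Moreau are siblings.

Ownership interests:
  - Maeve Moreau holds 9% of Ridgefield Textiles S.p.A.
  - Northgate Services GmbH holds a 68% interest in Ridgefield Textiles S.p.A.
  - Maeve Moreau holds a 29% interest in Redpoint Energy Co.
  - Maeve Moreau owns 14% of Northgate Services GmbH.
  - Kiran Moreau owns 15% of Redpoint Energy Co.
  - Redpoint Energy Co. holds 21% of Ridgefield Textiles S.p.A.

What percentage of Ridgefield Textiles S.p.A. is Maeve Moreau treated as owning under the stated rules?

27.76%

By sibling attribution (R2), Maeve Moreau is treated as also owning Kiran Moreau's interest in Redpoint Energy Co, giving 29% + 15% = 44%.
Chain via Northgate Services GmbH (R1): 14% × 68% = 9.52% of Ridgefield Textiles S.p.A.
Chain via Redpoint Energy Co. (R1): 44% × 21% = 9.24% of Ridgefield Textiles S.p.A.
Direct interest in Ridgefield Textiles S.p.A: 9%.
Aggregating (R3): 9.52% + 9.24% + 9% = 27.76%.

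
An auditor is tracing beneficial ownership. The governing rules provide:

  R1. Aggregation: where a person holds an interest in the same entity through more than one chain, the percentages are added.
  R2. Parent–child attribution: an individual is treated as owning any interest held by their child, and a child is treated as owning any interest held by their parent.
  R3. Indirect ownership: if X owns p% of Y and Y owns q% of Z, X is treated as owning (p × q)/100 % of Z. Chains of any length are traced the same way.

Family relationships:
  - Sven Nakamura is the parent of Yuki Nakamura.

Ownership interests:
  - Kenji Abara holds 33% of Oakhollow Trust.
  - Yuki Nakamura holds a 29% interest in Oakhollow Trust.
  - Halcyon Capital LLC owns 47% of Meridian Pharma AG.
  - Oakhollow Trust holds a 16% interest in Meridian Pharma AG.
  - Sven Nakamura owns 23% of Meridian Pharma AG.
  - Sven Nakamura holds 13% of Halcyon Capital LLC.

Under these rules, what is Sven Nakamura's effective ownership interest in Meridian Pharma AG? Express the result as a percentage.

33.75%

By parent–child attribution (R2), Sven Nakamura is treated as owning Yuki Nakamura's 29% interest in Oakhollow Trust.
Chain via Halcyon Capital LLC (R3): 13% × 47% = 6.11% of Meridian Pharma AG.
Direct interest in Meridian Pharma AG: 23%.
Chain via Oakhollow Trust (R3): 29% × 16% = 4.64% of Meridian Pharma AG.
Aggregating (R1): 6.11% + 23% + 4.64% = 33.75%.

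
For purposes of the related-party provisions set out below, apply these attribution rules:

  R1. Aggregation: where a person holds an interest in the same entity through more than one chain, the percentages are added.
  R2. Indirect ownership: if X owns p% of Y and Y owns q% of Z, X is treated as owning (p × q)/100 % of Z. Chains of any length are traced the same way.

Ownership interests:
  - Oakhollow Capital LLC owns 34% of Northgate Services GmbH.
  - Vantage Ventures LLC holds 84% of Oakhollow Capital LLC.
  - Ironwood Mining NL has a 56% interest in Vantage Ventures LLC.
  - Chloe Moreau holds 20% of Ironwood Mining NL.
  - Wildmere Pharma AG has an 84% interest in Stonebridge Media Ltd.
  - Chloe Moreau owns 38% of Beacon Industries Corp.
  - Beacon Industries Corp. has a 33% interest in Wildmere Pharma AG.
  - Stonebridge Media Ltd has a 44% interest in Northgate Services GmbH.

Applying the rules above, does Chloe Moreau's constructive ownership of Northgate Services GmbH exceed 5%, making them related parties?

Yes

Chain via Beacon Industries Corp. → Wildmere Pharma AG → Stonebridge Media Ltd (R2): 38% × 33% × 84% × 44% = 4.634784% of Northgate Services GmbH.
Chain via Ironwood Mining NL → Vantage Ventures LLC → Oakhollow Capital LLC (R2): 20% × 56% × 84% × 34% = 3.19872% of Northgate Services GmbH.
Aggregating (R1): 4.634784% + 3.19872% = 7.833504%.
7.833504% exceeds the 5% threshold, so Chloe is a related party to Northgate Services GmbH.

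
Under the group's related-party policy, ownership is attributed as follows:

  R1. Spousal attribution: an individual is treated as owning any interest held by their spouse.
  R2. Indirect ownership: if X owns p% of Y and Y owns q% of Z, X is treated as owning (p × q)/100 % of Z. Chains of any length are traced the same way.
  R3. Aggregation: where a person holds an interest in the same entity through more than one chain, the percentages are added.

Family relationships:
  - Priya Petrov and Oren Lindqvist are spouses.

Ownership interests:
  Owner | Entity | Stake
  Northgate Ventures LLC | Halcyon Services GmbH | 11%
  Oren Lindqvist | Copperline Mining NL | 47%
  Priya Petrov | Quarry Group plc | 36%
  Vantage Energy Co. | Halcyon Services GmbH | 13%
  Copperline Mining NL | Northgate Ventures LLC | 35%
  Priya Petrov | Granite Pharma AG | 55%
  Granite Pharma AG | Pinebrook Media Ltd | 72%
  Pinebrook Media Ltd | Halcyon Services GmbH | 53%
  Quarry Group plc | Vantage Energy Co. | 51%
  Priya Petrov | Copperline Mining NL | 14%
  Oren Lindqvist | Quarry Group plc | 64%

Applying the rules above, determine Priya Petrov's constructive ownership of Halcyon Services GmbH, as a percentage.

By spousal attribution (R1), Priya Petrov is treated as also owning Oren Lindqvist's interest in Copperline Mining NL, giving 14% + 47% = 61%.
By spousal attribution (R1), Priya Petrov is treated as also owning Oren Lindqvist's interest in Quarry Group plc, giving 36% + 64% = 100%.
Chain via Copperline Mining NL → Northgate Ventures LLC (R2): 61% × 35% × 11% = 2.3485% of Halcyon Services GmbH.
Chain via Quarry Group plc → Vantage Energy Co. (R2): 100% × 51% × 13% = 6.63% of Halcyon Services GmbH.
Chain via Granite Pharma AG → Pinebrook Media Ltd (R2): 55% × 72% × 53% = 20.988% of Halcyon Services GmbH.
Aggregating (R3): 2.3485% + 6.63% + 20.988% = 29.9665%.

29.9665%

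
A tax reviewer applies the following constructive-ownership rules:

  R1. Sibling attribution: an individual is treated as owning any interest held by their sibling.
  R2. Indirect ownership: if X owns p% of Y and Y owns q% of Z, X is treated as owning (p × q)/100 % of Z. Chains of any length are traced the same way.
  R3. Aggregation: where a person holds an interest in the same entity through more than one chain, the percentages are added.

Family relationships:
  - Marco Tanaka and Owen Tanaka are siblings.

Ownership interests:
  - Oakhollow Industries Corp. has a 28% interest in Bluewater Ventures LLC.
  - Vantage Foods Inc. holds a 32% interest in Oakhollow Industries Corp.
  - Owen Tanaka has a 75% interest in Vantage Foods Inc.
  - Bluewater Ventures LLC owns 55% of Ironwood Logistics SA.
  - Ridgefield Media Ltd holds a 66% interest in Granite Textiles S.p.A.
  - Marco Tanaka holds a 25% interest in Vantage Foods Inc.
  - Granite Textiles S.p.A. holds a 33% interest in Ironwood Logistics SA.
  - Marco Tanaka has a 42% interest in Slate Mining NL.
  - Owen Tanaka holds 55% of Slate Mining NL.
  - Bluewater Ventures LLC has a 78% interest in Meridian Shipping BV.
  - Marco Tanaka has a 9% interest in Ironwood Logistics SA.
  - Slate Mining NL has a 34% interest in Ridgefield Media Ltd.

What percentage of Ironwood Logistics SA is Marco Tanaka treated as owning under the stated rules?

By sibling attribution (R1), Marco Tanaka is treated as also owning Owen Tanaka's interest in Slate Mining NL, giving 42% + 55% = 97%.
By sibling attribution (R1), Marco Tanaka is treated as also owning Owen Tanaka's interest in Vantage Foods Inc, giving 25% + 75% = 100%.
Chain via Slate Mining NL → Ridgefield Media Ltd → Granite Textiles S.p.A. (R2): 97% × 34% × 66% × 33% = 7.183044% of Ironwood Logistics SA.
Chain via Vantage Foods Inc. → Oakhollow Industries Corp. → Bluewater Ventures LLC (R2): 100% × 32% × 28% × 55% = 4.928% of Ironwood Logistics SA.
Direct interest in Ironwood Logistics SA: 9%.
Aggregating (R3): 7.183044% + 4.928% + 9% = 21.111044%.

21.111044%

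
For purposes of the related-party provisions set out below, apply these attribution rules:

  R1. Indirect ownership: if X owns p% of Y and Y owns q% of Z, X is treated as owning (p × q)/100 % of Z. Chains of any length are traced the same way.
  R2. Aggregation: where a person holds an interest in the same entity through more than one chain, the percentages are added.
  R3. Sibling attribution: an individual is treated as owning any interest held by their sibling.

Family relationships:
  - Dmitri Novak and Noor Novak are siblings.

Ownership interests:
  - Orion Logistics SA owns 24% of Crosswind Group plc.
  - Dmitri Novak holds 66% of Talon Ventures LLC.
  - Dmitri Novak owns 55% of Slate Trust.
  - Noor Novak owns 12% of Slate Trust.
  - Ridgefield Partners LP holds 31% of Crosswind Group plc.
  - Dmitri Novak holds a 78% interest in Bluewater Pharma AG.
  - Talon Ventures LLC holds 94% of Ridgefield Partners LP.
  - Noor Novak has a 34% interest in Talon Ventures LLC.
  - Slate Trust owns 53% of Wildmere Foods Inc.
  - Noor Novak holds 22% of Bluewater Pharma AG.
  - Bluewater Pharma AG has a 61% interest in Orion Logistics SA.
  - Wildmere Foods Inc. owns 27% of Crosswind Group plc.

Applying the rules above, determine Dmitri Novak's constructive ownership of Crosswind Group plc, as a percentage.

53.3677%

By sibling attribution (R3), Dmitri Novak is treated as also owning Noor Novak's interest in Slate Trust, giving 55% + 12% = 67%.
By sibling attribution (R3), Dmitri Novak is treated as also owning Noor Novak's interest in Bluewater Pharma AG, giving 78% + 22% = 100%.
By sibling attribution (R3), Dmitri Novak is treated as also owning Noor Novak's interest in Talon Ventures LLC, giving 66% + 34% = 100%.
Chain via Slate Trust → Wildmere Foods Inc. (R1): 67% × 53% × 27% = 9.5877% of Crosswind Group plc.
Chain via Bluewater Pharma AG → Orion Logistics SA (R1): 100% × 61% × 24% = 14.64% of Crosswind Group plc.
Chain via Talon Ventures LLC → Ridgefield Partners LP (R1): 100% × 94% × 31% = 29.14% of Crosswind Group plc.
Aggregating (R2): 9.5877% + 14.64% + 29.14% = 53.3677%.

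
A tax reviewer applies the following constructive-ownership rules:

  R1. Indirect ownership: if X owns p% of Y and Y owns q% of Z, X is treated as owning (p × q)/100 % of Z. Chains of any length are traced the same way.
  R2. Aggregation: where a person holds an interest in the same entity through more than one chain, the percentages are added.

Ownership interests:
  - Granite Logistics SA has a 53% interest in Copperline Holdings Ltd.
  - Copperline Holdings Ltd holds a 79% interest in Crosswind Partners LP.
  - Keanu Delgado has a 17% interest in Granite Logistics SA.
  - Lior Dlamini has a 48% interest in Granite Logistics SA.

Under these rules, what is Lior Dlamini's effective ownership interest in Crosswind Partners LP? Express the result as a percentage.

Chain via Granite Logistics SA → Copperline Holdings Ltd (R1): 48% × 53% × 79% = 20.0976% of Crosswind Partners LP.

20.0976%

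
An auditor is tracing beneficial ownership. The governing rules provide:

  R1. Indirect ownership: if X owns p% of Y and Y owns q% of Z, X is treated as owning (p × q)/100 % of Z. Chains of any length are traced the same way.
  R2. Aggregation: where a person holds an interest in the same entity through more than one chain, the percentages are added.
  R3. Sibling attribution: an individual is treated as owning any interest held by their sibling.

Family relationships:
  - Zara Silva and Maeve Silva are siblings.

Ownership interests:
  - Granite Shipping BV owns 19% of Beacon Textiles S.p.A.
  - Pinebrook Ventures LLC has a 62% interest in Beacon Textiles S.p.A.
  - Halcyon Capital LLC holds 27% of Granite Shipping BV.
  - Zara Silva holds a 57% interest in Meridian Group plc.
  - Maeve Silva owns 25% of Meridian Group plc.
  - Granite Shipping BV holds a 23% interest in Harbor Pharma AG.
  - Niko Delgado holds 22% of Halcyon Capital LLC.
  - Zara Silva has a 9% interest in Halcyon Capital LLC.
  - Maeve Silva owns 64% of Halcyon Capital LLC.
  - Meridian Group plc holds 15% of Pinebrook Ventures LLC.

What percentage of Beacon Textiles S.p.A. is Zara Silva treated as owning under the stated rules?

11.3709%

By sibling attribution (R3), Zara Silva is treated as also owning Maeve Silva's interest in Meridian Group plc, giving 57% + 25% = 82%.
By sibling attribution (R3), Zara Silva is treated as also owning Maeve Silva's interest in Halcyon Capital LLC, giving 9% + 64% = 73%.
Chain via Meridian Group plc → Pinebrook Ventures LLC (R1): 82% × 15% × 62% = 7.626% of Beacon Textiles S.p.A.
Chain via Halcyon Capital LLC → Granite Shipping BV (R1): 73% × 27% × 19% = 3.7449% of Beacon Textiles S.p.A.
Aggregating (R2): 7.626% + 3.7449% = 11.3709%.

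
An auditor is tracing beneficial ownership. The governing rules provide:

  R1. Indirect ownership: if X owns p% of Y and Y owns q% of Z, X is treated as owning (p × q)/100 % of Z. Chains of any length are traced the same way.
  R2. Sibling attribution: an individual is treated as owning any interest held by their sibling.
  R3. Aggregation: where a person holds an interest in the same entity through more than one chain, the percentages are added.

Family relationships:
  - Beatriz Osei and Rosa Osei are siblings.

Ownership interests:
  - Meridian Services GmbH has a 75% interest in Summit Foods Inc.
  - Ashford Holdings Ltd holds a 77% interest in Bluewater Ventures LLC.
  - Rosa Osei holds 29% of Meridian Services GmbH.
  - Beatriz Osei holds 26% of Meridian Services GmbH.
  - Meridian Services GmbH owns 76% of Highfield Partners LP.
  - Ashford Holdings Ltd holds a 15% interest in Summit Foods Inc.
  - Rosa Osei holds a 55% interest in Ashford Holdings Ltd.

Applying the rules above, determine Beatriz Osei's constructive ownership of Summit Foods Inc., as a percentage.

49.5%

By sibling attribution (R2), Beatriz Osei is treated as also owning Rosa Osei's interest in Meridian Services GmbH, giving 26% + 29% = 55%.
By sibling attribution (R2), Beatriz Osei is treated as owning Rosa Osei's 55% interest in Ashford Holdings Ltd.
Chain via Meridian Services GmbH (R1): 55% × 75% = 41.25% of Summit Foods Inc.
Chain via Ashford Holdings Ltd (R1): 55% × 15% = 8.25% of Summit Foods Inc.
Aggregating (R3): 41.25% + 8.25% = 49.5%.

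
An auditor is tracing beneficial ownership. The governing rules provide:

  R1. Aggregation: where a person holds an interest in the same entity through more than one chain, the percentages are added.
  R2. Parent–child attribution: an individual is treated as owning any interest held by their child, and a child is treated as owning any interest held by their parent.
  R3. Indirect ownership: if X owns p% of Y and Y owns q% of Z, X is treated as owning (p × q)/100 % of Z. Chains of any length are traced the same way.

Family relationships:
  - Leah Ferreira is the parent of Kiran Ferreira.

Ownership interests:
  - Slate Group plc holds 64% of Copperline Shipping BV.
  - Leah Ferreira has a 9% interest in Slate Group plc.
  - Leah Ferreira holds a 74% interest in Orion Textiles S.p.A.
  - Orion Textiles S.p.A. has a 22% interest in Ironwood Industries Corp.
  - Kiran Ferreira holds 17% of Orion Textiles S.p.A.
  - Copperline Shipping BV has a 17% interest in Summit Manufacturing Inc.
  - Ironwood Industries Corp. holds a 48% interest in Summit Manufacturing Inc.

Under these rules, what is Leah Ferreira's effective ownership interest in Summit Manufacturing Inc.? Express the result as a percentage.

10.5888%

By parent–child attribution (R2), Leah Ferreira is treated as also owning Kiran Ferreira's interest in Orion Textiles S.p.A, giving 74% + 17% = 91%.
Chain via Orion Textiles S.p.A. → Ironwood Industries Corp. (R3): 91% × 22% × 48% = 9.6096% of Summit Manufacturing Inc.
Chain via Slate Group plc → Copperline Shipping BV (R3): 9% × 64% × 17% = 0.9792% of Summit Manufacturing Inc.
Aggregating (R1): 9.6096% + 0.9792% = 10.5888%.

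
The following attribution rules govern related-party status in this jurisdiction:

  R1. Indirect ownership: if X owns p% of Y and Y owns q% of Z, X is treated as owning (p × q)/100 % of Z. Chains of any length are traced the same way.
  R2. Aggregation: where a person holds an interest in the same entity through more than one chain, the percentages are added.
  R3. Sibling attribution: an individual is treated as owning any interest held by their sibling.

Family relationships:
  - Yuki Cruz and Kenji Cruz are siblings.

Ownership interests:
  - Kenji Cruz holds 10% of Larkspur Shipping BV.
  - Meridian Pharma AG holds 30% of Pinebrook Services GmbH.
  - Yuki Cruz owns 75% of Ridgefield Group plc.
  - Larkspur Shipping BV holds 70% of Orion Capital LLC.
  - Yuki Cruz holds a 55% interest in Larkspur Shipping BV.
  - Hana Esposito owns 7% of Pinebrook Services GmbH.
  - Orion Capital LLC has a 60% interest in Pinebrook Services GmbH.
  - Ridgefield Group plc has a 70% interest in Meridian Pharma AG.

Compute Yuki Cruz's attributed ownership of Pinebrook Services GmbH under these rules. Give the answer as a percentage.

By sibling attribution (R3), Yuki Cruz is treated as also owning Kenji Cruz's interest in Larkspur Shipping BV, giving 55% + 10% = 65%.
Chain via Ridgefield Group plc → Meridian Pharma AG (R1): 75% × 70% × 30% = 15.75% of Pinebrook Services GmbH.
Chain via Larkspur Shipping BV → Orion Capital LLC (R1): 65% × 70% × 60% = 27.3% of Pinebrook Services GmbH.
Aggregating (R2): 15.75% + 27.3% = 43.05%.

43.05%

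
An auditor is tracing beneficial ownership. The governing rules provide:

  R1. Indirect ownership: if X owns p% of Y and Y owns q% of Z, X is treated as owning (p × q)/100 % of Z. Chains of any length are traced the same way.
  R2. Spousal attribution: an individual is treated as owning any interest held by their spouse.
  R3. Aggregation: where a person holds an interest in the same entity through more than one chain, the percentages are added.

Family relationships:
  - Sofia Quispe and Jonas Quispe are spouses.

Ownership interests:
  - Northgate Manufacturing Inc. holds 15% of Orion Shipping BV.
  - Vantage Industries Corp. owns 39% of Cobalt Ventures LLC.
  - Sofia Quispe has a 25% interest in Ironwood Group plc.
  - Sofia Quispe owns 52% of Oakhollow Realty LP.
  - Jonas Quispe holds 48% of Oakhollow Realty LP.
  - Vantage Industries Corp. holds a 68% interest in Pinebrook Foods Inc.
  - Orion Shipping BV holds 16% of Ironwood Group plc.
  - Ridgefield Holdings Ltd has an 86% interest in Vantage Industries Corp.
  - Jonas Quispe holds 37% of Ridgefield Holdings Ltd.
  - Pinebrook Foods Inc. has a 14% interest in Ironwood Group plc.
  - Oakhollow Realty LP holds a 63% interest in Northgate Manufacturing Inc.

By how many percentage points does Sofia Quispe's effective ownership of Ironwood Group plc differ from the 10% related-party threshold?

By spousal attribution (R2), Sofia Quispe is treated as also owning Jonas Quispe's interest in Oakhollow Realty LP, giving 52% + 48% = 100%.
By spousal attribution (R2), Sofia Quispe is treated as owning Jonas Quispe's 37% interest in Ridgefield Holdings Ltd.
Chain via Oakhollow Realty LP → Northgate Manufacturing Inc. → Orion Shipping BV (R1): 100% × 63% × 15% × 16% = 1.512% of Ironwood Group plc.
Direct interest in Ironwood Group plc: 25%.
Chain via Ridgefield Holdings Ltd → Vantage Industries Corp. → Pinebrook Foods Inc. (R1): 37% × 86% × 68% × 14% = 3.029264% of Ironwood Group plc.
Aggregating (R3): 1.512% + 25% + 3.029264% = 29.541264%.
29.541264% exceeds the 10% threshold by 19.541264 percentage points.

19.541264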